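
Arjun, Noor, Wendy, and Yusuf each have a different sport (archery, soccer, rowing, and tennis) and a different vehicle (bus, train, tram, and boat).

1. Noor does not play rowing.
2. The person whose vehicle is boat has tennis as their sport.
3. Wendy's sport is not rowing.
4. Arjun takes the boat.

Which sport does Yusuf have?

rowing

With clues 1–4, archery, soccer, and tennis are impossible for Yusuf's sport.
That leaves rowing.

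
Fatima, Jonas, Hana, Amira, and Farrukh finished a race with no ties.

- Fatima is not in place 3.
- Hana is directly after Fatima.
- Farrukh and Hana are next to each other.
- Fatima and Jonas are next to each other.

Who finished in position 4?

Farrukh

With clues 1–2, Hana is ruled out for place 4.
With clues 1–3, Fatima is ruled out for place 4.
With clues 1–4, Amira and Jonas are ruled out for place 4.
So place 4 is Farrukh.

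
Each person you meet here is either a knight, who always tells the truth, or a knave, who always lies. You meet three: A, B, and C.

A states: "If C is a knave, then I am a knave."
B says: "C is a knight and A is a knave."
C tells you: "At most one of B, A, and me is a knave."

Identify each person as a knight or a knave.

A: knight, B: knave, C: knight

Consider A. Suppose A is a knave.
Then A's own statement would have to be false, but it can't be — contradiction.
So A is a knight.
With that fixed, B's statement is false, so B is a knave.
Consider C. Suppose C is a knave.
Then A's statement comes out false, contradicting A being a knight.
So C is a knight.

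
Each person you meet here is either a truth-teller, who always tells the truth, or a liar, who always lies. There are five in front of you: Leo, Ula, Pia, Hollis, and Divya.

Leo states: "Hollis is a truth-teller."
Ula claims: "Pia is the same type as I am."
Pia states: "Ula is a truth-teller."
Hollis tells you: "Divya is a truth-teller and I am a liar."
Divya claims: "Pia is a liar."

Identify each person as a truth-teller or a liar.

Leo: liar, Ula: truth-teller, Pia: truth-teller, Hollis: liar, Divya: liar

Consider Leo. Suppose Leo is a truth-teller.
Then no assignment of the remaining roles makes every statement match its speaker's type — contradiction.
So Leo is a liar.
Consider Ula. Suppose Ula is a liar.
Then no assignment of the remaining roles makes every statement match its speaker's type — contradiction.
So Ula is a truth-teller.
With that fixed, Pia's statement is true, so Pia is a truth-teller.
With that fixed, Divya's statement is false, so Divya is a liar.
With that fixed, Hollis's statement is false, so Hollis is a liar.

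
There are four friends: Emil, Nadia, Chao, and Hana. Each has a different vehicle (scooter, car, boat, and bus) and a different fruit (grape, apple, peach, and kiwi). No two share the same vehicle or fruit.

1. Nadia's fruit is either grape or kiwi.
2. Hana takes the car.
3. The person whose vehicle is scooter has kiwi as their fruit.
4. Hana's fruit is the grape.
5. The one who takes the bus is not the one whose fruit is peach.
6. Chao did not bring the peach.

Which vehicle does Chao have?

With clues 1–2, car is impossible for Chao's vehicle.
With clues 1–4, scooter is impossible for Chao's vehicle.
With clues 1–6, boat is impossible for Chao's vehicle.
That leaves bus.

bus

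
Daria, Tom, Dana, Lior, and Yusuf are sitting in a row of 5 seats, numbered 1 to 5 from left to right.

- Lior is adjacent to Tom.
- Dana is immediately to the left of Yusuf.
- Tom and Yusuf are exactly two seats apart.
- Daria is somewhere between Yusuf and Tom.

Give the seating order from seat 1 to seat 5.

Dana, Yusuf, Daria, Tom, Lior

From clues 1–2: Daria is in {1,3,5}.
From clues 1–4: Dana → seat 1, Yusuf → seat 2, Daria → seat 3, Tom → seat 4, Lior → seat 5.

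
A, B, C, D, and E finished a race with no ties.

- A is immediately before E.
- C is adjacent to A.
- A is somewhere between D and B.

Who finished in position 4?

E

With clues 1–2, C is ruled out for place 4.
With clues 1–3, A, B, and D are ruled out for place 4.
So place 4 is E.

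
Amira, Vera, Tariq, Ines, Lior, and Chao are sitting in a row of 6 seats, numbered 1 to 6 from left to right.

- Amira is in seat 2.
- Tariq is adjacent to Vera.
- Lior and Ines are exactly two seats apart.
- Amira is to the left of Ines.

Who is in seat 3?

Ines

With clue 1, Amira is ruled out for seat 3.
With clues 1–3, Chao, Tariq, and Vera are ruled out for seat 3.
With clues 1–4, Lior is ruled out for seat 3.
So seat 3 is Ines.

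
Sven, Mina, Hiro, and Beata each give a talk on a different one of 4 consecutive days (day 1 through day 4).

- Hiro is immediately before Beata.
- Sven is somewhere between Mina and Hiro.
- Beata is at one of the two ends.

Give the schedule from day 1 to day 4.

Mina, Sven, Hiro, Beata

From clue 1: Hiro is in {1,2,3}.
From clues 1–2: Sven is in {2,3}.
From clues 1–3: Mina → day 1, Sven → day 2, Hiro → day 3, Beata → day 4.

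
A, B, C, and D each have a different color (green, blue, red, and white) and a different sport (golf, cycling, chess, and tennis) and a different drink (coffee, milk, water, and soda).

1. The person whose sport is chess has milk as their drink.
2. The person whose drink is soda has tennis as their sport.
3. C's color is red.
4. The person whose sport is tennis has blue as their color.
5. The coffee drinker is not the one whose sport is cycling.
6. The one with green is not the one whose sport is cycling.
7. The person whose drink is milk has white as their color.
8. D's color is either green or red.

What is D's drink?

With clues 1–7, water is impossible for D's drink.
With clues 1–8, milk and soda are impossible for D's drink.
That leaves coffee.

coffee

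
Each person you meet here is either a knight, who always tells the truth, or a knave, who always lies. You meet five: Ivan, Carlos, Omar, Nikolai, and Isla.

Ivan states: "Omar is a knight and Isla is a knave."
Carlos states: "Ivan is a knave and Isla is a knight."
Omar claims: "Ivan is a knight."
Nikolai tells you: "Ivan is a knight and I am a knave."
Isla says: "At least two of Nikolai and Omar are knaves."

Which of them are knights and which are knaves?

Consider Ivan. Suppose Ivan is a knight.
Then whichever role Nikolai has, Nikolai's statement has the wrong truth value — contradiction.
So Ivan is a knave.
With that fixed, Omar's statement is false, so Omar is a knave.
With that fixed, Nikolai's statement is false, so Nikolai is a knave.
With that fixed, Isla's statement is true, so Isla is a knight.
With that fixed, Carlos's statement is true, so Carlos is a knight.

Ivan: knave, Carlos: knight, Omar: knave, Nikolai: knave, Isla: knight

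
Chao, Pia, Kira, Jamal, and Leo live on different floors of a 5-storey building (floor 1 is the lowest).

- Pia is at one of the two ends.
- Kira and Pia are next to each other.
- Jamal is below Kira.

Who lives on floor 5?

With clues 1–2, Kira is ruled out for floor 5.
With clues 1–3, Chao, Jamal, and Leo are ruled out for floor 5.
So floor 5 is Pia.

Pia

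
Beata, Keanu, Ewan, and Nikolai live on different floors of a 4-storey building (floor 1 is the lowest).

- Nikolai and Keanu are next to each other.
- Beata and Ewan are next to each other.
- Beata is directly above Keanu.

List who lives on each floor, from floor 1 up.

From clues 1–3: Nikolai → floor 1, Keanu → floor 2, Beata → floor 3, Ewan → floor 4.

Nikolai, Keanu, Beata, Ewan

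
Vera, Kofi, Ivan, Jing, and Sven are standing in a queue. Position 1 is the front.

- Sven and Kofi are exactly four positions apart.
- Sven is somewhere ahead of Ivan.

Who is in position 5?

Kofi

With clue 1, Ivan, Jing, and Vera are ruled out for position 5.
With clues 1–2, Sven is ruled out for position 5.
So position 5 is Kofi.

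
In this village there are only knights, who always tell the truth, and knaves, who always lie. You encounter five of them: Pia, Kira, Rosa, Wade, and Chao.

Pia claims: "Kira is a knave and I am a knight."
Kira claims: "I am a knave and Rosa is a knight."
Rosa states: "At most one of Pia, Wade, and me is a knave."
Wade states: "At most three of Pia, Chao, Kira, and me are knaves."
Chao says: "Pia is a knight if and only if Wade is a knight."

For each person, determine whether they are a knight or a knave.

Pia: knave, Kira: knave, Rosa: knave, Wade: knight, Chao: knave

Consider Pia. Suppose Pia is a knight.
Then no assignment of the remaining roles makes every statement match its speaker's type — contradiction.
So Pia is a knave.
Consider Kira. Suppose Kira is a knight.
Then Kira's own statement would have to be true, but it can't be — contradiction.
So Kira is a knave.
Consider Rosa. Suppose Rosa is a knight.
Then Kira's statement comes out true, contradicting Kira being a knave.
So Rosa is a knave.
Consider Wade. Suppose Wade is a knave.
Then no assignment of the remaining roles makes every statement match its speaker's type — contradiction.
So Wade is a knight.
With that fixed, Chao's statement is false, so Chao is a knave.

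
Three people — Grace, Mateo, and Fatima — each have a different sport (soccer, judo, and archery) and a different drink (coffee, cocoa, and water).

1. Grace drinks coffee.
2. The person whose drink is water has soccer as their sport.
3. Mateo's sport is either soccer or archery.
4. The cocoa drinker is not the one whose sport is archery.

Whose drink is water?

Clue 1 rules out Grace for the one with drink water.
With clues 1–4, Fatima is impossible for the one with drink water.
That leaves Mateo.

Mateo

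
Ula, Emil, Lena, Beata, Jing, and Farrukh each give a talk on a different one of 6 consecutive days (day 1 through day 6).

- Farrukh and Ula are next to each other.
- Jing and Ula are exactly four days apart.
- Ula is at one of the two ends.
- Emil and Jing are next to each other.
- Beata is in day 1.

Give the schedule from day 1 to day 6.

From clues 1–2: Ula is in {1,2,5,6}.
From clues 1–3: Ula is in {1,6}.
From clues 1–5: Beata → day 1, Jing → day 2, Emil → day 3, Lena → day 4, Farrukh → day 5, Ula → day 6.

Beata, Jing, Emil, Lena, Farrukh, Ula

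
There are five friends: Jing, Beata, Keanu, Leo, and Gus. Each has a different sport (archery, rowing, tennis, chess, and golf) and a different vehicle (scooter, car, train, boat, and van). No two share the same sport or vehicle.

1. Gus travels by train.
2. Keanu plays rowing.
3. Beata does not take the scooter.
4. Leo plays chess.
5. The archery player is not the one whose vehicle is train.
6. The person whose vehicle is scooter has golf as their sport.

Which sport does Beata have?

With clues 1–2, rowing is impossible for Beata's sport.
With clues 1–4, chess is impossible for Beata's sport.
With clues 1–6, golf and tennis are impossible for Beata's sport.
That leaves archery.

archery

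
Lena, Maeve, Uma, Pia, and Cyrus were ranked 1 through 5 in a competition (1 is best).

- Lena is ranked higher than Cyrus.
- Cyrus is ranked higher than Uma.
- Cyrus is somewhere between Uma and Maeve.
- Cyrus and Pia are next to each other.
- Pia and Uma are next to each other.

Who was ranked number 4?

Pia

With clues 1–2, Lena is ruled out for rank 4.
With clues 1–3, Maeve is ruled out for rank 4.
With clues 1–4, Uma is ruled out for rank 4.
With clues 1–5, Cyrus is ruled out for rank 4.
So rank 4 is Pia.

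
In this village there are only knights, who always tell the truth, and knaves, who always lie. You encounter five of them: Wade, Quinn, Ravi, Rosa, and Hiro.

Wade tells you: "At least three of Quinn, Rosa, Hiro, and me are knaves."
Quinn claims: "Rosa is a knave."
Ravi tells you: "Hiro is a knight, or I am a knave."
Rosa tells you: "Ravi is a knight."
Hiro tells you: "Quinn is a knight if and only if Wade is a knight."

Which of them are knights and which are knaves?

Consider Wade. Suppose Wade is a knight.
Then no assignment of the remaining roles makes every statement match its speaker's type — contradiction.
So Wade is a knave.
Consider Quinn. Suppose Quinn is a knight.
Then no assignment of the remaining roles makes every statement match its speaker's type — contradiction.
So Quinn is a knave.
With that fixed, Hiro's statement is true, so Hiro is a knight.
With that fixed, Ravi's statement is true, so Ravi is a knight.
With that fixed, Rosa's statement is true, so Rosa is a knight.

Wade: knave, Quinn: knave, Ravi: knight, Rosa: knight, Hiro: knight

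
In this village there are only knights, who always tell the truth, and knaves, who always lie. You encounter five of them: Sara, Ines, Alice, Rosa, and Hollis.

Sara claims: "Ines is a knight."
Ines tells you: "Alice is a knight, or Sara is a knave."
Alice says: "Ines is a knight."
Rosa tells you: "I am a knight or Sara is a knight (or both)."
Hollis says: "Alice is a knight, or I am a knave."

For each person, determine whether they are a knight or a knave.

Sara: knight, Ines: knight, Alice: knight, Rosa: knight, Hollis: knight

Consider Sara. Suppose Sara is a knave.
Then no assignment of the remaining roles makes every statement match its speaker's type — contradiction.
So Sara is a knight.
With that fixed, Rosa's statement is true, so Rosa is a knight.
Consider Ines. Suppose Ines is a knave.
Then Sara's statement comes out false, contradicting Sara being a knight.
So Ines is a knight.
With that fixed, Alice's statement is true, so Alice is a knight.
With that fixed, Hollis's statement is true, so Hollis is a knight.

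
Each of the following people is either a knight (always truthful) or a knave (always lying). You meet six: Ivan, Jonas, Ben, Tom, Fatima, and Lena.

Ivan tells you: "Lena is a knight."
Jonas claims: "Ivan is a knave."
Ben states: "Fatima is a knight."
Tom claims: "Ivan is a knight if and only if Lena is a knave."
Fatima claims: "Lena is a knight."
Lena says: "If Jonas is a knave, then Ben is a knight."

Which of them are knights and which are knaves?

Consider Ivan. Suppose Ivan is a knave.
Then no assignment of the remaining roles makes every statement match its speaker's type — contradiction.
So Ivan is a knight.
With that fixed, Jonas's statement is false, so Jonas is a knave.
Consider Ben. Suppose Ben is a knave.
Then no assignment of the remaining roles makes every statement match its speaker's type — contradiction.
So Ben is a knight.
With that fixed, Lena's statement is true, so Lena is a knight.
With that fixed, Tom's statement is false, so Tom is a knave.
With that fixed, Fatima's statement is true, so Fatima is a knight.

Ivan: knight, Jonas: knave, Ben: knight, Tom: knave, Fatima: knight, Lena: knight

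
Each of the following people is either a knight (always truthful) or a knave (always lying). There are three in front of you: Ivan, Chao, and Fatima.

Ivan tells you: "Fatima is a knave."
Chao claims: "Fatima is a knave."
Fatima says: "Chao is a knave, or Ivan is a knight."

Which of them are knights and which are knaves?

Consider Ivan. Suppose Ivan is a knight.
Then no assignment of the remaining roles makes every statement match its speaker's type — contradiction.
So Ivan is a knave.
Consider Chao. Suppose Chao is a knight.
Then no assignment of the remaining roles makes every statement match its speaker's type — contradiction.
So Chao is a knave.
With that fixed, Fatima's statement is true, so Fatima is a knight.

Ivan: knave, Chao: knave, Fatima: knight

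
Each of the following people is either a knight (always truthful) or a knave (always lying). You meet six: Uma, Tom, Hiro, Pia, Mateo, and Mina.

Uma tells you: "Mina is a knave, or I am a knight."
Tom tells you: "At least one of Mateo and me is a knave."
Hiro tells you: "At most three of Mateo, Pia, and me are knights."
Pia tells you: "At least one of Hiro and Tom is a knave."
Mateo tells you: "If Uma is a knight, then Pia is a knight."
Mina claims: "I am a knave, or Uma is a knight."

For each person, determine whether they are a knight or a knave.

Uma: knight, Tom: knight, Hiro: knight, Pia: knave, Mateo: knave, Mina: knight

Regardless of anyone's role, Hiro's statement is true, so Hiro is a knight.
Consider Uma. Suppose Uma is a knave.
Then whichever role Mina has, Mina's statement has the wrong truth value — contradiction.
So Uma is a knight.
With that fixed, Mina's statement is true, so Mina is a knight.
Consider Tom. Suppose Tom is a knave.
Then Tom's own statement would have to be false, but it can't be — contradiction.
So Tom is a knight.
With that fixed, Pia's statement is false, so Pia is a knave.
With that fixed, Mateo's statement is false, so Mateo is a knave.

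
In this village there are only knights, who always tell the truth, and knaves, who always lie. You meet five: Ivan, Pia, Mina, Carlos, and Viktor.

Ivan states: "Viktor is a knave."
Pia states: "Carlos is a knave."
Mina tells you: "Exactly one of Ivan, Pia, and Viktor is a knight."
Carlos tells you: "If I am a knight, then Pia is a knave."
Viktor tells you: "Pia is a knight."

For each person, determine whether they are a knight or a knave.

Ivan: knight, Pia: knave, Mina: knight, Carlos: knight, Viktor: knave

Consider Ivan. Suppose Ivan is a knave.
Then no assignment of the remaining roles makes every statement match its speaker's type — contradiction.
So Ivan is a knight.
Consider Pia. Suppose Pia is a knight.
Then whichever role Carlos has, Carlos's statement has the wrong truth value — contradiction.
So Pia is a knave.
With that fixed, Carlos's statement is true, so Carlos is a knight.
With that fixed, Viktor's statement is false, so Viktor is a knave.
With that fixed, Mina's statement is true, so Mina is a knight.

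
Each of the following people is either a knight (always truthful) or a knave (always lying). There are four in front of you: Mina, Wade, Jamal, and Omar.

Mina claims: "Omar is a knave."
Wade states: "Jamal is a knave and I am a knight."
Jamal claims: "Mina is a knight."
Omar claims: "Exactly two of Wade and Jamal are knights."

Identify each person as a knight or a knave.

Mina: knight, Wade: knave, Jamal: knight, Omar: knave

Consider Mina. Suppose Mina is a knave.
Then no assignment of the remaining roles makes every statement match its speaker's type — contradiction.
So Mina is a knight.
With that fixed, Jamal's statement is true, so Jamal is a knight.
With that fixed, Wade's statement is false, so Wade is a knave.
With that fixed, Omar's statement is false, so Omar is a knave.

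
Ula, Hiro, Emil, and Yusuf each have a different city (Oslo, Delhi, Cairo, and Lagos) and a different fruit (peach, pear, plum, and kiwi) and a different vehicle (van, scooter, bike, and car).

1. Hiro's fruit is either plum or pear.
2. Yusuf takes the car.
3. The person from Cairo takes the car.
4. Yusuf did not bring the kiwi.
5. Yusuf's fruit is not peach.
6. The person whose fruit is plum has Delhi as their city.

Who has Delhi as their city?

Hiro

With clues 1–3, Yusuf is impossible for the one with city Delhi.
With clues 1–6, Emil and Ula are impossible for the one with city Delhi.
That leaves Hiro.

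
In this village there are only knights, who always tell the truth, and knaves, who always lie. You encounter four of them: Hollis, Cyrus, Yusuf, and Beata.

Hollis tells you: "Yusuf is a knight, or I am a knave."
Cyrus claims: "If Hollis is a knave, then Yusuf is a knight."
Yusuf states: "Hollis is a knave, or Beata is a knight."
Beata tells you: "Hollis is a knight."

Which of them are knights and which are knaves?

Hollis: knight, Cyrus: knight, Yusuf: knight, Beata: knight

Consider Hollis. Suppose Hollis is a knave.
Then Hollis's own statement would have to be false, but it can't be — contradiction.
So Hollis is a knight.
With that fixed, Cyrus's statement is true, so Cyrus is a knight.
With that fixed, Beata's statement is true, so Beata is a knight.
With that fixed, Yusuf's statement is true, so Yusuf is a knight.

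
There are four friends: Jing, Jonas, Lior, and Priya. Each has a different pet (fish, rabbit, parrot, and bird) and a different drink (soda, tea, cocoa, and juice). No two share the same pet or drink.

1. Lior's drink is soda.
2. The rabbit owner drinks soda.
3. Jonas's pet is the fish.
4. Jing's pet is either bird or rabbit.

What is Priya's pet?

parrot

With clues 1–2, rabbit is impossible for Priya's pet.
With clues 1–3, fish is impossible for Priya's pet.
With clues 1–4, bird is impossible for Priya's pet.
That leaves parrot.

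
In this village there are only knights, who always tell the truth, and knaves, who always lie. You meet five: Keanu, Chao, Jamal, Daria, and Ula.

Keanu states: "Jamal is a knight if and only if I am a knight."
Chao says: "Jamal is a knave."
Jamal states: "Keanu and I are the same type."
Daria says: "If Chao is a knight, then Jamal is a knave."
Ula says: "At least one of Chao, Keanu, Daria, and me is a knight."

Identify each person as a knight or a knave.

Consider Keanu. Suppose Keanu is a knave.
Then whichever role Jamal has, Jamal's statement has the wrong truth value — contradiction.
So Keanu is a knight.
With that fixed, Ula's statement is true, so Ula is a knight.
Consider Chao. Suppose Chao is a knight.
Then no assignment of the remaining roles makes every statement match its speaker's type — contradiction.
So Chao is a knave.
With that fixed, Daria's statement is true, so Daria is a knight.
Consider Jamal. Suppose Jamal is a knave.
Then Keanu's statement comes out false, contradicting Keanu being a knight.
So Jamal is a knight.

Keanu: knight, Chao: knave, Jamal: knight, Daria: knight, Ula: knight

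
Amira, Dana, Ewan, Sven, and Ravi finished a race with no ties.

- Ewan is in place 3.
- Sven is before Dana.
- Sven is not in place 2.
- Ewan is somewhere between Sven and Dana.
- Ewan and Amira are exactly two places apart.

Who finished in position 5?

Amira

With clue 1, Ewan is ruled out for place 5.
With clues 1–2, Sven is ruled out for place 5.
With clues 1–5, Dana and Ravi are ruled out for place 5.
So place 5 is Amira.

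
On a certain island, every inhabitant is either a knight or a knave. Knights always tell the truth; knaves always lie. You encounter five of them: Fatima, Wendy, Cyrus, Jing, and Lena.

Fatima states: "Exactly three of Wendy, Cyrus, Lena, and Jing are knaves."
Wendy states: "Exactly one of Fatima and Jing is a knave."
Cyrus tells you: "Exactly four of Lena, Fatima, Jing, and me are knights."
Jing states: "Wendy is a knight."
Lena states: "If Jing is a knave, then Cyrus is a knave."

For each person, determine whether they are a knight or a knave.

Fatima: knave, Wendy: knight, Cyrus: knave, Jing: knight, Lena: knight

Consider Fatima. Suppose Fatima is a knight.
Then no assignment of the remaining roles makes every statement match its speaker's type — contradiction.
So Fatima is a knave.
With that fixed, Cyrus's statement is false, so Cyrus is a knave.
With that fixed, Lena's statement is true, so Lena is a knight.
Consider Wendy. Suppose Wendy is a knave.
Then no assignment of the remaining roles makes every statement match its speaker's type — contradiction.
So Wendy is a knight.
With that fixed, Jing's statement is true, so Jing is a knight.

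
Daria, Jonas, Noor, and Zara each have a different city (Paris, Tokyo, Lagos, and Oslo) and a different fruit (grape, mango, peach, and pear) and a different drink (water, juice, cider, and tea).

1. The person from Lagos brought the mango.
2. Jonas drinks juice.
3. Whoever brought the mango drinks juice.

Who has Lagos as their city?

Jonas

With clues 1–3, Daria, Noor, and Zara are impossible for the one with city Lagos.
That leaves Jonas.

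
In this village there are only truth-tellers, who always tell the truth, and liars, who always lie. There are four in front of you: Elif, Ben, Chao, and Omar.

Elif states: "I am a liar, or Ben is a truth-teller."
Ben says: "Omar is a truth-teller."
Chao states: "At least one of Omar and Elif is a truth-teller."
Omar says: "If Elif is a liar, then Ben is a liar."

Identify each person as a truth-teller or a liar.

Elif: truth-teller, Ben: truth-teller, Chao: truth-teller, Omar: truth-teller

Consider Elif. Suppose Elif is a liar.
Then Elif's own statement would have to be false, but it can't be — contradiction.
So Elif is a truth-teller.
With that fixed, Chao's statement is true, so Chao is a truth-teller.
With that fixed, Omar's statement is true, so Omar is a truth-teller.
With that fixed, Ben's statement is true, so Ben is a truth-teller.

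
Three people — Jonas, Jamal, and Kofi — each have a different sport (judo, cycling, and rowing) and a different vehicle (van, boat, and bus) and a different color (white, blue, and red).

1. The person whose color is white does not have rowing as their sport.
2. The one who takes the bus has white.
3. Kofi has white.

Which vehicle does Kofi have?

With clues 1–3, boat and van are impossible for Kofi's vehicle.
That leaves bus.

bus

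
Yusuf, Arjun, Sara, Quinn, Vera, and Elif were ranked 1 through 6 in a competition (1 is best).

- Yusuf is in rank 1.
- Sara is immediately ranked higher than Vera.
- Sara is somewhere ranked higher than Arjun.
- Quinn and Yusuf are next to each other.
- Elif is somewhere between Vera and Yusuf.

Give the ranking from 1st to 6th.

From clue 1: Yusuf → rank 1.
From clues 1–2: Sara is in {2,3,4,5}.
From clues 1–3: Arjun is in {4,5,6}.
From clues 1–4: Quinn → rank 2.
From clues 1–5: Elif → rank 3, Sara → rank 4, Vera → rank 5, Arjun → rank 6.

Yusuf, Quinn, Elif, Sara, Vera, Arjun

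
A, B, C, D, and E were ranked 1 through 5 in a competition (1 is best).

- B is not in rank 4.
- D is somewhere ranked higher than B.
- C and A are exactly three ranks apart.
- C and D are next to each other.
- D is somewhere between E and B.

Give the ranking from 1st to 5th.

From clue 1: B is in {1,2,3,5}.
From clues 1–2: B is in {2,3,5}.
From clues 1–3: B is in {3,5}.
From clues 1–5: A → rank 1, E → rank 2, D → rank 3, C → rank 4, B → rank 5.

A, E, D, C, B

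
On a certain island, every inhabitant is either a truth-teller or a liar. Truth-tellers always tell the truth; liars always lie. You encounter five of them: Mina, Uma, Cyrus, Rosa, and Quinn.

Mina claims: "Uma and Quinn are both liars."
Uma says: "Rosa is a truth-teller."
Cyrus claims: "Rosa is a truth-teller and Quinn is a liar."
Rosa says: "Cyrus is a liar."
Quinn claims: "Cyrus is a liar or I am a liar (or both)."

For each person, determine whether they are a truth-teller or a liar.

Mina: liar, Uma: truth-teller, Cyrus: liar, Rosa: truth-teller, Quinn: truth-teller

Consider Mina. Suppose Mina is a truth-teller.
Then no assignment of the remaining roles makes every statement match its speaker's type — contradiction.
So Mina is a liar.
Consider Uma. Suppose Uma is a liar.
Then no assignment of the remaining roles makes every statement match its speaker's type — contradiction.
So Uma is a truth-teller.
Consider Cyrus. Suppose Cyrus is a truth-teller.
Then whichever role Quinn has, Quinn's statement has the wrong truth value — contradiction.
So Cyrus is a liar.
With that fixed, Rosa's statement is true, so Rosa is a truth-teller.
With that fixed, Quinn's statement is true, so Quinn is a truth-teller.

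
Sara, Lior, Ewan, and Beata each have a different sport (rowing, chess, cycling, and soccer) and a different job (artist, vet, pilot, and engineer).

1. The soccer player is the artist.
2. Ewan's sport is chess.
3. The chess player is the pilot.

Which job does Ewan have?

pilot

With clues 1–2, artist is impossible for Ewan's job.
With clues 1–3, engineer and vet are impossible for Ewan's job.
That leaves pilot.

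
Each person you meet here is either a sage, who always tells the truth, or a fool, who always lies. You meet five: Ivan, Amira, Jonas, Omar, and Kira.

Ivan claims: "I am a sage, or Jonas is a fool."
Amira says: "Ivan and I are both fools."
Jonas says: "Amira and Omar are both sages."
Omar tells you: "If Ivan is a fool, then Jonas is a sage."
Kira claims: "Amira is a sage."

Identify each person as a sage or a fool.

Ivan: sage, Amira: fool, Jonas: fool, Omar: sage, Kira: fool

Consider Ivan. Suppose Ivan is a fool.
Then whichever role Amira has, Amira's statement has the wrong truth value — contradiction.
So Ivan is a sage.
With that fixed, Amira's statement is false, so Amira is a fool.
With that fixed, Jonas's statement is false, so Jonas is a fool.
With that fixed, Omar's statement is true, so Omar is a sage.
With that fixed, Kira's statement is false, so Kira is a fool.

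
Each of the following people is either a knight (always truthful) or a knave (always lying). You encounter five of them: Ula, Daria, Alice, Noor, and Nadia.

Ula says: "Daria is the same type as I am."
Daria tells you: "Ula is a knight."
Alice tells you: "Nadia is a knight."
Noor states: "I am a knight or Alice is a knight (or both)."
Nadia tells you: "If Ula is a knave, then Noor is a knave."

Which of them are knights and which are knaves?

Ula: knight, Daria: knight, Alice: knight, Noor: knight, Nadia: knight

Consider Ula. Suppose Ula is a knave.
Then no assignment of the remaining roles makes every statement match its speaker's type — contradiction.
So Ula is a knight.
With that fixed, Daria's statement is true, so Daria is a knight.
With that fixed, Nadia's statement is true, so Nadia is a knight.
With that fixed, Alice's statement is true, so Alice is a knight.
With that fixed, Noor's statement is true, so Noor is a knight.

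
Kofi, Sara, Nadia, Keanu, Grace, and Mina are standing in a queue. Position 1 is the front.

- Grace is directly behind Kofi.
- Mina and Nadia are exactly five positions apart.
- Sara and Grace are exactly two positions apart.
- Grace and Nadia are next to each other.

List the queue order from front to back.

From clue 1: Kofi is in {1,2,3,4,5}.
From clues 1–2: Nadia is in {1,6}.
From clues 1–4: Mina → position 1, Keanu → position 2, Sara → position 3, Kofi → position 4, Grace → position 5, Nadia → position 6.

Mina, Keanu, Sara, Kofi, Grace, Nadia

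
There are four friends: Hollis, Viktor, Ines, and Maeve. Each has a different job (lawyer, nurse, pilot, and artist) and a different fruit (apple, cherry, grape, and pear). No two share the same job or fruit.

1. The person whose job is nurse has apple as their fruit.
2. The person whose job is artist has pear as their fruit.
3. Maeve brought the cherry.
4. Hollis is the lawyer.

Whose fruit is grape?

With clues 1–3, Maeve is impossible for the one with fruit grape.
With clues 1–4, Ines and Viktor are impossible for the one with fruit grape.
That leaves Hollis.

Hollis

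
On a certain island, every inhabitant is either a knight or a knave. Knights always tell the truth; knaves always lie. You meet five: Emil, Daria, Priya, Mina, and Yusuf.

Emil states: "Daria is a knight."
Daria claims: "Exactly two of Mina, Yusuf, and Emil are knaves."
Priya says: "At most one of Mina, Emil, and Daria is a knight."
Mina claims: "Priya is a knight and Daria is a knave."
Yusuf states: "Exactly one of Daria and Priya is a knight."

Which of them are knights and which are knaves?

Consider Emil. Suppose Emil is a knight.
Then no assignment of the remaining roles makes every statement match its speaker's type — contradiction.
So Emil is a knave.
Consider Daria. Suppose Daria is a knight.
Then Emil's statement comes out true, contradicting Emil being a knave.
So Daria is a knave.
With that fixed, Priya's statement is true, so Priya is a knight.
With that fixed, Mina's statement is true, so Mina is a knight.
With that fixed, Yusuf's statement is true, so Yusuf is a knight.

Emil: knave, Daria: knave, Priya: knight, Mina: knight, Yusuf: knight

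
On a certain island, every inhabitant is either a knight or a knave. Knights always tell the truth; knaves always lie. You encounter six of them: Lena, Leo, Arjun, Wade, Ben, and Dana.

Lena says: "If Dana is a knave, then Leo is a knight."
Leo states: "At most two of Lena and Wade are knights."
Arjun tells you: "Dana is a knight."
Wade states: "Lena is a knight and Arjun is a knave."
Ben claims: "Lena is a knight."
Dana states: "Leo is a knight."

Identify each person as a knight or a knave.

Regardless of anyone's role, Leo's statement is true, so Leo is a knight.
With that fixed, Dana's statement is true, so Dana is a knight.
With that fixed, Lena's statement is true, so Lena is a knight.
With that fixed, Arjun's statement is true, so Arjun is a knight.
With that fixed, Wade's statement is false, so Wade is a knave.
With that fixed, Ben's statement is true, so Ben is a knight.

Lena: knight, Leo: knight, Arjun: knight, Wade: knave, Ben: knight, Dana: knight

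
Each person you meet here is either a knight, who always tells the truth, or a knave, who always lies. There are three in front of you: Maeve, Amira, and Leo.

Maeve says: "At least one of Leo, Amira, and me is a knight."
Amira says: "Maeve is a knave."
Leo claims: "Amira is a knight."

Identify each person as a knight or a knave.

Maeve: knight, Amira: knave, Leo: knave

Consider Maeve. Suppose Maeve is a knave.
Then no assignment of the remaining roles makes every statement match its speaker's type — contradiction.
So Maeve is a knight.
With that fixed, Amira's statement is false, so Amira is a knave.
With that fixed, Leo's statement is false, so Leo is a knave.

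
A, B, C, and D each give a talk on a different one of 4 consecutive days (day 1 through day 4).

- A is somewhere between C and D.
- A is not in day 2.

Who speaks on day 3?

With clues 1–2, B, C, and D are ruled out for day 3.
So day 3 is A.

A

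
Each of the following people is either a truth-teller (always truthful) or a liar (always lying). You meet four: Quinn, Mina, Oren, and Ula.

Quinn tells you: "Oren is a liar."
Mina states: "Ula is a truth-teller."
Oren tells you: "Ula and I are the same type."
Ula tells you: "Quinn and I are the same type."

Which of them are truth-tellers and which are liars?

Quinn: truth-teller, Mina: truth-teller, Oren: liar, Ula: truth-teller

Consider Quinn. Suppose Quinn is a liar.
Then whichever role Ula has, Ula's statement has the wrong truth value — contradiction.
So Quinn is a truth-teller.
Consider Mina. Suppose Mina is a liar.
Then no assignment of the remaining roles makes every statement match its speaker's type — contradiction.
So Mina is a truth-teller.
Consider Oren. Suppose Oren is a truth-teller.
Then Quinn's statement comes out false, contradicting Quinn being a truth-teller.
So Oren is a liar.
Consider Ula. Suppose Ula is a liar.
Then Mina's statement comes out false, contradicting Mina being a truth-teller.
So Ula is a truth-teller.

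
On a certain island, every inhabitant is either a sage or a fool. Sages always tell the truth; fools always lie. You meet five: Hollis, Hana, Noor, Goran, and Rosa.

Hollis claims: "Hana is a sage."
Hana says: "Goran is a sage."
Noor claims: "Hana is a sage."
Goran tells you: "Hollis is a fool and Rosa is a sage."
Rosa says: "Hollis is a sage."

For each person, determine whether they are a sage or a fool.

Hollis: fool, Hana: fool, Noor: fool, Goran: fool, Rosa: fool

Consider Hollis. Suppose Hollis is a sage.
Then no assignment of the remaining roles makes every statement match its speaker's type — contradiction.
So Hollis is a fool.
With that fixed, Rosa's statement is false, so Rosa is a fool.
With that fixed, Goran's statement is false, so Goran is a fool.
With that fixed, Hana's statement is false, so Hana is a fool.
With that fixed, Noor's statement is false, so Noor is a fool.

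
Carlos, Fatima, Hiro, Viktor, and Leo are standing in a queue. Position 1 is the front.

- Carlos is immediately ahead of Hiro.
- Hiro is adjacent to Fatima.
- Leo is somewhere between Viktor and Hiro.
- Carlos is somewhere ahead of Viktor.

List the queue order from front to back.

Carlos, Hiro, Fatima, Leo, Viktor

From clue 1: Carlos is in {1,2,3,4}.
From clues 1–2: Carlos is in {1,2,3}.
From clues 1–3: Carlos is in {1,3}.
From clues 1–4: Carlos → position 1, Hiro → position 2, Fatima → position 3, Leo → position 4, Viktor → position 5.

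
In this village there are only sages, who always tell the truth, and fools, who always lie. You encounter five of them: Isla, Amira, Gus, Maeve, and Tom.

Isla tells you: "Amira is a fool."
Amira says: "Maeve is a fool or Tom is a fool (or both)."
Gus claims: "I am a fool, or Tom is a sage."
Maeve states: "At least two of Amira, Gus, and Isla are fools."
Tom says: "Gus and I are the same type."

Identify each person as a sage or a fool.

Isla: fool, Amira: sage, Gus: sage, Maeve: fool, Tom: sage

Consider Isla. Suppose Isla is a sage.
Then no assignment of the remaining roles makes every statement match its speaker's type — contradiction.
So Isla is a fool.
Consider Amira. Suppose Amira is a fool.
Then Isla's statement comes out true, contradicting Isla being a fool.
So Amira is a sage.
Consider Gus. Suppose Gus is a fool.
Then Gus's own statement would have to be false, but it can't be — contradiction.
So Gus is a sage.
With that fixed, Maeve's statement is false, so Maeve is a fool.
Consider Tom. Suppose Tom is a fool.
Then Gus's statement comes out false, contradicting Gus being a sage.
So Tom is a sage.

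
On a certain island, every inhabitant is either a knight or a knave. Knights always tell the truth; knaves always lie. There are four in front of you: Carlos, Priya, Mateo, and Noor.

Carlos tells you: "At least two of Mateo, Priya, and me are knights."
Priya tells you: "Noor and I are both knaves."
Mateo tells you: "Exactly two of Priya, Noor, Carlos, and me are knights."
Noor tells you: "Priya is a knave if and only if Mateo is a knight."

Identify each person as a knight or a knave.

Carlos: knave, Priya: knave, Mateo: knight, Noor: knight

Consider Carlos. Suppose Carlos is a knight.
Then no assignment of the remaining roles makes every statement match its speaker's type — contradiction.
So Carlos is a knave.
Consider Priya. Suppose Priya is a knight.
Then Priya's own statement would have to be true, but it can't be — contradiction.
So Priya is a knave.
Consider Mateo. Suppose Mateo is a knave.
Then no assignment of the remaining roles makes every statement match its speaker's type — contradiction.
So Mateo is a knight.
With that fixed, Noor's statement is true, so Noor is a knight.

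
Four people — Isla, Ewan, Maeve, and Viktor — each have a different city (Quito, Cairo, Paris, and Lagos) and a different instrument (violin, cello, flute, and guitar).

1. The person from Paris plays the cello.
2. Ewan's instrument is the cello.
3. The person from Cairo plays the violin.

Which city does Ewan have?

With clues 1–2, Cairo, Lagos, and Quito are impossible for Ewan's city.
That leaves Paris.

Paris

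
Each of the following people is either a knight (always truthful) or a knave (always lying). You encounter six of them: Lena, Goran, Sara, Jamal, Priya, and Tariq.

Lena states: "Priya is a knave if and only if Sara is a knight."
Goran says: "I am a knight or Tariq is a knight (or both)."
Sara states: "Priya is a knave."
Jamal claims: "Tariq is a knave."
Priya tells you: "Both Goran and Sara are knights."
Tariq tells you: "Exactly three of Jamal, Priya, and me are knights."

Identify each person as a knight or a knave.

Lena: knight, Goran: knave, Sara: knight, Jamal: knight, Priya: knave, Tariq: knave

Consider Lena. Suppose Lena is a knave.
Then no assignment of the remaining roles makes every statement match its speaker's type — contradiction.
So Lena is a knight.
Consider Goran. Suppose Goran is a knight.
Then no assignment of the remaining roles makes every statement match its speaker's type — contradiction.
So Goran is a knave.
With that fixed, Priya's statement is false, so Priya is a knave.
With that fixed, Tariq's statement is false, so Tariq is a knave.
With that fixed, Sara's statement is true, so Sara is a knight.
With that fixed, Jamal's statement is true, so Jamal is a knight.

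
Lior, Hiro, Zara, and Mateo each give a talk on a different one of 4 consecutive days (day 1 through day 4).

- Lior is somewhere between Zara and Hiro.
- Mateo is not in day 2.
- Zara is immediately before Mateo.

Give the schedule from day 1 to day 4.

Hiro, Lior, Zara, Mateo

From clue 1: Lior is in {2,3}.
From clues 1–3: Hiro → day 1, Lior → day 2, Zara → day 3, Mateo → day 4.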